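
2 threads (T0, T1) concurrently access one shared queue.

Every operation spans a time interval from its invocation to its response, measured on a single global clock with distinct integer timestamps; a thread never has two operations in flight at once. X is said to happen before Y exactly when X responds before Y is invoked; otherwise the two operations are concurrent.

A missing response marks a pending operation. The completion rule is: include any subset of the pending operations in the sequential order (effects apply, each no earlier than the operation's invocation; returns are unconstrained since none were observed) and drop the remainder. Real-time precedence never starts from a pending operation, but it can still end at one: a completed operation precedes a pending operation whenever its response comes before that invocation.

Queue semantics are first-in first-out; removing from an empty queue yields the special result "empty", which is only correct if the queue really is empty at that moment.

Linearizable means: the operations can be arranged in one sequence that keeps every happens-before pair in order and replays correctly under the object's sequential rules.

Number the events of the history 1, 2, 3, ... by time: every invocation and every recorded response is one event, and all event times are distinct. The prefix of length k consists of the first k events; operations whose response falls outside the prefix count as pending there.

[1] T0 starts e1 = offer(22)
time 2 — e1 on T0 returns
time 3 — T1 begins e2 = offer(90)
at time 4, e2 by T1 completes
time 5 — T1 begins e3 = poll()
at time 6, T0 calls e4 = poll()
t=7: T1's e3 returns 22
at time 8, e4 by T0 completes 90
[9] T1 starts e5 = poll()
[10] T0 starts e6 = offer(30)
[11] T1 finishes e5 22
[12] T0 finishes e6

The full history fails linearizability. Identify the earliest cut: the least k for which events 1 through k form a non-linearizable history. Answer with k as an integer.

11

events 1..10 are linearizable, e.g. via e1, e2, e3, e4:
step 1: e1 offer(22) — queue <22>
step 2: e2 offer(90) — queue <22,90>
step 3: e3 poll() → 22 — queue <90>
step 4: e4 poll() → 90 — queue <>
at event 11 (e5's time-11 response) nothing linearizes any more
including or dropping the 1 pending operation (e6) in any combination fails
e.g. e1, e2, e3, e4, e5 (pending dropped): illegal at step 5, since e5 poll() → 22 cannot apply there
e.g. e1, e2, e4, e3, e5 (pending dropped): illegal at step 3, since e4 poll() → 90 cannot apply there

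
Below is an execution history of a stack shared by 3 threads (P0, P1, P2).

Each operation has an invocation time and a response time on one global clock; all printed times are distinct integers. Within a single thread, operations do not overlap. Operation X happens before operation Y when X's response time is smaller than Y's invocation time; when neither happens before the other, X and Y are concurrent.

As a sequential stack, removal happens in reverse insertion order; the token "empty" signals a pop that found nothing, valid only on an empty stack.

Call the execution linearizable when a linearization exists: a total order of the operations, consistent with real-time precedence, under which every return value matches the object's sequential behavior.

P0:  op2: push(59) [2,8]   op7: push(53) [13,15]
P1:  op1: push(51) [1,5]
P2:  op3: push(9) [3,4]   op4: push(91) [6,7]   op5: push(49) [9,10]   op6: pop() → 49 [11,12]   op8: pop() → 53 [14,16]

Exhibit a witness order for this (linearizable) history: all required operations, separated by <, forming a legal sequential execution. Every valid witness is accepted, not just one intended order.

op1 < op2 < op3 < op4 < op5 < op6 < op7 < op8

step 1: op1 push(51) — stack <51>
step 2: op2 push(59) — stack <51,59>
step 3: op3 push(9) — stack <51,59,9>
step 4: op4 push(91) — stack <51,59,9,91>
step 5: op5 push(49) — stack <51,59,9,91,49>
step 6: op6 pop() → 49 — stack <51,59,9,91>
step 7: op7 push(53) — stack <51,59,9,91,53>
step 8: op8 pop() → 53 — stack <51,59,9,91>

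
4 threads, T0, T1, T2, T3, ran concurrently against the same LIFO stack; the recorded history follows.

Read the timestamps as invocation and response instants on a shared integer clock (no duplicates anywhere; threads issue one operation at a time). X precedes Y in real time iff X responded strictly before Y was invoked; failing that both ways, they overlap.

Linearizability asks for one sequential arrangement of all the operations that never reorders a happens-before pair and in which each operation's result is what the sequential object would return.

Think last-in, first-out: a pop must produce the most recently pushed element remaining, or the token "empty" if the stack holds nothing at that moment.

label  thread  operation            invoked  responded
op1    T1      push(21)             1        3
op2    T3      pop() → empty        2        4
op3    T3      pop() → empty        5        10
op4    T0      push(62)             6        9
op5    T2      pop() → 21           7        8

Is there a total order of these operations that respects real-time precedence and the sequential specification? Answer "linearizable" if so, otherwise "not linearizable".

one valid linearization: op2, op1, op5, op3, op4
step 1: op2 pop() → empty — stack <>
step 2: op1 push(21) — stack <21>
step 3: op5 pop() → 21 — stack <>
step 4: op3 pop() → empty — stack <>
step 5: op4 push(62) — stack <62>

linearizable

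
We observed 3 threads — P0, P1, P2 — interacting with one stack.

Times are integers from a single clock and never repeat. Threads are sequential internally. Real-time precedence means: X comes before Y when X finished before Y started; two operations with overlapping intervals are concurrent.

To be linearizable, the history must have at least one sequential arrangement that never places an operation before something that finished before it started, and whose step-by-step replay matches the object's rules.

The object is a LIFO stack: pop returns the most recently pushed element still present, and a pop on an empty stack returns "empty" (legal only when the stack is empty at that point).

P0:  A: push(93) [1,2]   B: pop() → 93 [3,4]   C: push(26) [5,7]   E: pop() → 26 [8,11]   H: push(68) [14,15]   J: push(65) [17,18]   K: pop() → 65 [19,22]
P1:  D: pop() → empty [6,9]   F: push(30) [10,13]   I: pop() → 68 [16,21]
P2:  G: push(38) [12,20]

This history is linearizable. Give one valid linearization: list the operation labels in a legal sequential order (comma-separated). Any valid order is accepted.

A, B, C, E, D, F, G, H, I, J, K

step 1: A push(93) — stack <93>
step 2: B pop() → 93 — stack <>
step 3: C push(26) — stack <26>
step 4: E pop() → 26 — stack <>
step 5: D pop() → empty — stack <>
step 6: F push(30) — stack <30>
step 7: G push(38) — stack <30,38>
step 8: H push(68) — stack <30,38,68>
step 9: I pop() → 68 — stack <30,38>
step 10: J push(65) — stack <30,38,65>
step 11: K pop() → 65 — stack <30,38>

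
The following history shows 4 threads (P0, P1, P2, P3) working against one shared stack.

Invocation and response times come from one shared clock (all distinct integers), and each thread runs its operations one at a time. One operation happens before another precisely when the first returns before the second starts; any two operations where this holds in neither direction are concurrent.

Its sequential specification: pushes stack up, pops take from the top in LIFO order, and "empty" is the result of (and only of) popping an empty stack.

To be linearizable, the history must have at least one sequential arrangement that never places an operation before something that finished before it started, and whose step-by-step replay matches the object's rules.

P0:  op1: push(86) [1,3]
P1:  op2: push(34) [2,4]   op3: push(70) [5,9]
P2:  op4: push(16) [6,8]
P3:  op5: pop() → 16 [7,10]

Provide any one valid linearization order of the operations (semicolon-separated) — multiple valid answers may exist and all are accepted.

op1; op2; op3; op4; op5

step 1: op1 push(86) — stack <86>
step 2: op2 push(34) — stack <86,34>
step 3: op3 push(70) — stack <86,34,70>
step 4: op4 push(16) — stack <86,34,70,16>
step 5: op5 pop() → 16 — stack <86,34,70>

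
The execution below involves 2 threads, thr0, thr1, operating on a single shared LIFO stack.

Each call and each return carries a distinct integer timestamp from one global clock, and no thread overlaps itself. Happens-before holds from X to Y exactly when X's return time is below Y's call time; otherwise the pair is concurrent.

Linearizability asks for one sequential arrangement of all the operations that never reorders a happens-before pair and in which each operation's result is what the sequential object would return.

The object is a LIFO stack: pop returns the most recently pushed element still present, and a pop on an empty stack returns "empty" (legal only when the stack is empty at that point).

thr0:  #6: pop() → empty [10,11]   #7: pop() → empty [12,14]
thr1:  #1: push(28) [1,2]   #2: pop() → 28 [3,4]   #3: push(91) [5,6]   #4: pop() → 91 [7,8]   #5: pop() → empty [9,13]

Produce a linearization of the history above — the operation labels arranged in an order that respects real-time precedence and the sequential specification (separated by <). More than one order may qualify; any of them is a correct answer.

#1 < #2 < #3 < #4 < #5 < #6 < #7

after step 1 (#1 push(28)): stack <28>
after step 2 (#2 pop() → 28): stack <>
after step 3 (#3 push(91)): stack <91>
after step 4 (#4 pop() → 91): stack <>
after step 5 (#5 pop() → empty): stack <>
after step 6 (#6 pop() → empty): stack <>
after step 7 (#7 pop() → empty): stack <>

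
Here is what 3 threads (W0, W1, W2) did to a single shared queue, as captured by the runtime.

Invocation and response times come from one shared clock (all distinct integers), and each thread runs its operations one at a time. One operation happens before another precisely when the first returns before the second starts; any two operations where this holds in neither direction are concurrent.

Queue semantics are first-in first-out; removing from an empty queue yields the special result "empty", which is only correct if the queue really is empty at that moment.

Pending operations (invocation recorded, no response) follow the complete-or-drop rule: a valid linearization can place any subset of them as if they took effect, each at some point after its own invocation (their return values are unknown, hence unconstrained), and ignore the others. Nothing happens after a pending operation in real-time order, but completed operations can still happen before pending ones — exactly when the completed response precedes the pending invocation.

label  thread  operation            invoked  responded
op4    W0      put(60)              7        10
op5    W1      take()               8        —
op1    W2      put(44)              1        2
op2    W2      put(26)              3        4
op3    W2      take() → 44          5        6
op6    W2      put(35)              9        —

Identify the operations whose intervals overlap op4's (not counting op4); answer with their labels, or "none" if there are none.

op4 spans [7,10]: anything still running between times 7 and 10 counts as concurrent
op1 [1,2]: before
op2 [3,4]: before
op3 [5,6]: before
op5 [8,…): concurrent
op6 [9,…): concurrent

op5, op6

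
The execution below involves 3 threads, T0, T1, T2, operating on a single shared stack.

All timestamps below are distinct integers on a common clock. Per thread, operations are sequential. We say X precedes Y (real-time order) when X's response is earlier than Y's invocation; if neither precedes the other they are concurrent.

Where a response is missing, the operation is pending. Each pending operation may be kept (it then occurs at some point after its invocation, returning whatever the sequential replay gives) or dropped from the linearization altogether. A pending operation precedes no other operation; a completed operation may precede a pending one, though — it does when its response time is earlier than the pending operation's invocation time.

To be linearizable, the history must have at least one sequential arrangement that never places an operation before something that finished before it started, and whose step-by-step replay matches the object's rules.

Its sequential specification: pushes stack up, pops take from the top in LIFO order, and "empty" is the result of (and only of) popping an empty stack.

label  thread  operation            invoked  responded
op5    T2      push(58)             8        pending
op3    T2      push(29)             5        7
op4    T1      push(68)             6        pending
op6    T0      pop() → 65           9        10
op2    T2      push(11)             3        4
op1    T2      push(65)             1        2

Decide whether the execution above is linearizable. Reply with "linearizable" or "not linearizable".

not linearizable

events 1..9 are fine; event 10 — the response of op6 at time 10 — makes the prefix non-linearizable
exactly one order of the 4 completed ops respects real time; the stack replay fails
including or dropping the 2 pending operations (op4, op5) in any combination fails
for example op1, op2, op3, op6 (pending dropped) fails at step 4: op6 pop() → 65 is not legal there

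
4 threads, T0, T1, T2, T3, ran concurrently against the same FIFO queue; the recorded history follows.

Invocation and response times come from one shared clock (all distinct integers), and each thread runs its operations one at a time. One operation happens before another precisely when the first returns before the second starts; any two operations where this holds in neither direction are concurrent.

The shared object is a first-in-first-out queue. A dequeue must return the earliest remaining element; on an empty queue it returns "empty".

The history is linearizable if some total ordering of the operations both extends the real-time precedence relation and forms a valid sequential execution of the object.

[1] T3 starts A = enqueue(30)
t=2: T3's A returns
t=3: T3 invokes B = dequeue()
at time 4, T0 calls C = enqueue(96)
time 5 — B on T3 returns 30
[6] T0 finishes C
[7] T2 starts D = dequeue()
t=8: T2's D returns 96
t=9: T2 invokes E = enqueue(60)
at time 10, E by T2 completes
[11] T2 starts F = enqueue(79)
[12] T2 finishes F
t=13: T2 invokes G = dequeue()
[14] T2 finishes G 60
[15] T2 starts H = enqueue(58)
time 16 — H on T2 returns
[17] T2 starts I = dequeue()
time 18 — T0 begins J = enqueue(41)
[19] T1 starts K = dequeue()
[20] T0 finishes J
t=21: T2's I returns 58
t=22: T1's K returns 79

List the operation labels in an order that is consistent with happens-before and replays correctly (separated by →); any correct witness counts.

A → B → C → D → E → F → G → H → J → K → I

step 1: A enqueue(30) — queue <30>
step 2: B dequeue() → 30 — queue <>
step 3: C enqueue(96) — queue <96>
step 4: D dequeue() → 96 — queue <>
step 5: E enqueue(60) — queue <60>
step 6: F enqueue(79) — queue <60,79>
step 7: G dequeue() → 60 — queue <79>
step 8: H enqueue(58) — queue <79,58>
step 9: J enqueue(41) — queue <79,58,41>
step 10: K dequeue() → 79 — queue <58,41>
step 11: I dequeue() → 58 — queue <41>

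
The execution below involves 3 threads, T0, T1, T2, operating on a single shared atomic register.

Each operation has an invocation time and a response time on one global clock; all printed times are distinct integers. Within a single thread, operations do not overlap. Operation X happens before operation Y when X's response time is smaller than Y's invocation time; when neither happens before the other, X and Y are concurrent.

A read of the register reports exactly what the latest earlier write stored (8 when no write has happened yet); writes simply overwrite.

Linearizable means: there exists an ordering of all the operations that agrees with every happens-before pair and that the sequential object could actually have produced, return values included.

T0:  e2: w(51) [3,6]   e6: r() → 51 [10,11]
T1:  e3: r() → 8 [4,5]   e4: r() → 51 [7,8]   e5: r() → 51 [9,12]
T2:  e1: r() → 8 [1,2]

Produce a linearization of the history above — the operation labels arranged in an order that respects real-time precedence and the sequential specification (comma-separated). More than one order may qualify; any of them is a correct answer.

e1, e3, e2, e4, e5, e6

1. e1 r() → 8, leaving value 8
2. e3 r() → 8, leaving value 8
3. e2 w(51), leaving value 51
4. e4 r() → 51, leaving value 51
5. e5 r() → 51, leaving value 51
6. e6 r() → 51, leaving value 51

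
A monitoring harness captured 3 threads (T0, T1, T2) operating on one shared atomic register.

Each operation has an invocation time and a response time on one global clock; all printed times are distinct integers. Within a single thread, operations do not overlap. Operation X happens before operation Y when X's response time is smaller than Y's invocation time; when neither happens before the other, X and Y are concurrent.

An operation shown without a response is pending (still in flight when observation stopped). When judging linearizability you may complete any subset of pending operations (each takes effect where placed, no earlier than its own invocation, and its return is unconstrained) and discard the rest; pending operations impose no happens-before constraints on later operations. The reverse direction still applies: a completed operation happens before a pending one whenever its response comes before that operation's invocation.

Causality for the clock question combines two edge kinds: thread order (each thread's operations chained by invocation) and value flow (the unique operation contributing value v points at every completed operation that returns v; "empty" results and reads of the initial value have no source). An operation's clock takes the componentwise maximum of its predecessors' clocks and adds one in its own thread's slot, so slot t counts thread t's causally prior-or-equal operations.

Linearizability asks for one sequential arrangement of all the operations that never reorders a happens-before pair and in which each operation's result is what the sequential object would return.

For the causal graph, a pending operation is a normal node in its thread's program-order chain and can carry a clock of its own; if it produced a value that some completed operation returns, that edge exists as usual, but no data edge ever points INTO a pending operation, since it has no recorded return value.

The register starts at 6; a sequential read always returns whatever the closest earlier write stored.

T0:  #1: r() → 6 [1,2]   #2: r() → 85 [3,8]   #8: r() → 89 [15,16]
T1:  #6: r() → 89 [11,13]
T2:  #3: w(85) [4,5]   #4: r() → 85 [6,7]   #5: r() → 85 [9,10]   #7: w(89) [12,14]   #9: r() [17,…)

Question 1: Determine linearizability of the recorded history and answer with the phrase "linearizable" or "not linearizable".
a witness: #1, #3, #2, #4, #5, #7, #6, #8
after step 1 (#1 r() → 6): value 6
after step 2 (#3 w(85)): value 85
after step 3 (#2 r() → 85): value 85
after step 4 (#4 r() → 85): value 85
after step 5 (#5 r() → 85): value 85
after step 6 (#7 w(89)): value 89
after step 7 (#6 r() → 89): value 89
after step 8 (#8 r() → 89): value 89

linearizable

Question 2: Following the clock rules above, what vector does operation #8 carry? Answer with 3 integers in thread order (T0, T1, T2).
Answer: (3, 0, 4)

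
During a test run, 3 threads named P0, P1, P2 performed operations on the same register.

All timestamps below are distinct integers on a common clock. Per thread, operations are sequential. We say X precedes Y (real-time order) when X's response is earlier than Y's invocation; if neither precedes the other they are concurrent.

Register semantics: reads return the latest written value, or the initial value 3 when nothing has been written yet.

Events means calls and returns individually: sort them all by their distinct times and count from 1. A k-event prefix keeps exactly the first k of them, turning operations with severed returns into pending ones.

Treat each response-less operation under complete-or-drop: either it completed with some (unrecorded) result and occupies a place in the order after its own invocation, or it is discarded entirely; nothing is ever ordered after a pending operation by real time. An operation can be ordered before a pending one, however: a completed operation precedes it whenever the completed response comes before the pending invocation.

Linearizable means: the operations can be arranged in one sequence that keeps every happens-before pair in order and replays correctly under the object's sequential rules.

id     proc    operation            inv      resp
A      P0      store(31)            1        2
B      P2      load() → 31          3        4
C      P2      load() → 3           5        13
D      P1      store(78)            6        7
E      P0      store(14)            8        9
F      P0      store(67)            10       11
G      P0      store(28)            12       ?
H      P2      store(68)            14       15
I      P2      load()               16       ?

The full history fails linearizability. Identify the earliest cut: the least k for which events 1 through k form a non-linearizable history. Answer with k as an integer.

13

events 1..12 are linearizable; a witness order is A, B, C, D, E, F:
1. A store(31), leaving value 31
2. B load() → 31, leaving value 31
3. C load() (pending, included), leaving value 31
4. D store(78), leaving value 78
5. E store(14), leaving value 14
6. F store(67), leaving value 67
adding event 13 (C responds at 13) leaves no legal real-time order
every completion of the 1 pending operation (G) was checked; none linearizes
one such order, A, B, C, D, E, F (pending dropped), breaks at step 3 where C load() → 3 is illegal
one such order, A, B, D, C, E, F (pending dropped), breaks at step 4 where C load() → 3 is illegal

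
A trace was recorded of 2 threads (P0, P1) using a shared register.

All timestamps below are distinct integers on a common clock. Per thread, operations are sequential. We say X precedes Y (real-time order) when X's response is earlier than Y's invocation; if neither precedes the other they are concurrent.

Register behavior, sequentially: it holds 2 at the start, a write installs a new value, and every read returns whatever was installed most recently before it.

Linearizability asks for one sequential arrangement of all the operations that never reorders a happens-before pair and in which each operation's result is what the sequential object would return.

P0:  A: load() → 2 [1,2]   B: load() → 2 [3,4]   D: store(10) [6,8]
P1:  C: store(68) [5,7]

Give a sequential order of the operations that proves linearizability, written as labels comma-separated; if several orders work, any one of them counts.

step 1: A load() → 2 — value 2
step 2: B load() → 2 — value 2
step 3: C store(68) — value 68
step 4: D store(10) — value 10

A, B, C, D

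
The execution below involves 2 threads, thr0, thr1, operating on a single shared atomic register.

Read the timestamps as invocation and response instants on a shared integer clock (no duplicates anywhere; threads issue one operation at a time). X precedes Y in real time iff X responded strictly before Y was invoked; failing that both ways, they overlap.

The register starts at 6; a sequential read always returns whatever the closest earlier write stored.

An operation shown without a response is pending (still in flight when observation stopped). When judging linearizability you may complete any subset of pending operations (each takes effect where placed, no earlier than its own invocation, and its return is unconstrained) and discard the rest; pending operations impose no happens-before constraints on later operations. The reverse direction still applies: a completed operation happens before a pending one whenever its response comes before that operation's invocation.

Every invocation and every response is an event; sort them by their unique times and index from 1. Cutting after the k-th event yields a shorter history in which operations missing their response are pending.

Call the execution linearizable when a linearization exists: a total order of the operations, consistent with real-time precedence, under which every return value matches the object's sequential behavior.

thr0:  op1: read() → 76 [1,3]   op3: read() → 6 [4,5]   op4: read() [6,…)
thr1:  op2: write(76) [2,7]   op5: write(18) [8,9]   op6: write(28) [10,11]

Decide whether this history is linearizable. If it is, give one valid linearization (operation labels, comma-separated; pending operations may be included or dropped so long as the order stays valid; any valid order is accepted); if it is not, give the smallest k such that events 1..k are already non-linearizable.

already the first 5 events (up to op3's response at time 5) admit no linearization; the first 4 still do
exhaustive check: the 2 completed atomic register ops admit one real-time order; illegal
every completion of the 1 pending operation (op2) was checked; none linearizes
e.g. op1, op3 (pending dropped): illegal at step 1, since op1 read() → 76 cannot apply there

not linearizable — minimal violating prefix: 5 events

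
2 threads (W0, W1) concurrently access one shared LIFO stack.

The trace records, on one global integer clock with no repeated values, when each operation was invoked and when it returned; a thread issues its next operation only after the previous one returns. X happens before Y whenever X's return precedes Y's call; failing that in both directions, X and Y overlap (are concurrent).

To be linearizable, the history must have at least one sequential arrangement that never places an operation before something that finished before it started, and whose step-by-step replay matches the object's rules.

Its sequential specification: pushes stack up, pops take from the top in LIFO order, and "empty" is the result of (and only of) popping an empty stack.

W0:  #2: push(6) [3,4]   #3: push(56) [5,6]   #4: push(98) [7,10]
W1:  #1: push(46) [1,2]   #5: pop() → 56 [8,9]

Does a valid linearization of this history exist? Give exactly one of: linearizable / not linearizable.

one valid linearization: #1, #2, #3, #5, #4
step 1: #1 push(46) — stack <46>
step 2: #2 push(6) — stack <46,6>
step 3: #3 push(56) — stack <46,6,56>
step 4: #5 pop() → 56 — stack <46,6>
step 5: #4 push(98) — stack <46,6,98>

linearizable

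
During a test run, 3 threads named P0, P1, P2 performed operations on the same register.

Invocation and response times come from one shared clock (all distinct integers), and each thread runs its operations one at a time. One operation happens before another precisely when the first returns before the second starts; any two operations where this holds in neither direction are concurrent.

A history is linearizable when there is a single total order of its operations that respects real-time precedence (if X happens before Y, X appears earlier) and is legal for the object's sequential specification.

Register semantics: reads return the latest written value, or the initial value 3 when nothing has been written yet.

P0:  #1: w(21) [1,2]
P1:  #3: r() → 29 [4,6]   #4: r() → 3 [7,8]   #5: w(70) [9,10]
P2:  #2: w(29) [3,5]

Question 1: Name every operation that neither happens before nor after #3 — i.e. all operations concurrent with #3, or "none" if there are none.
overlap test against #3 [4,6]: concurrent iff the interval meets 4..6
#1 [1,2]: before
#2 [3,5]: concurrent
#4 [7,8]: after
#5 [9,10]: after

#2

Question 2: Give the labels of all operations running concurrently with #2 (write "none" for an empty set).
#2 spans [3,5]; an op avoiding the whole window 3..5 is ordered, any other is concurrent
#1 [1,2]: before
#3 [4,6]: concurrent
#4 [7,8]: after
#5 [9,10]: after

#3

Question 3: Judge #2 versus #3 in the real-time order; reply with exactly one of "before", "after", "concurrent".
#2 spans [3,5], #3 spans [4,6]
the intervals overlap in both directions

concurrent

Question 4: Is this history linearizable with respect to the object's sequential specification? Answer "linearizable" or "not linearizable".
already the first 8 events (up to #4's response at time 8) admit no linearization; the first 7 still do
2 orders of the 4 completed register ops respect real time; none is legal
for example #1, #2, #3, #4 fails at step 4: #4 r() → 3 is not legal there
for example #1, #3, #2, #4 fails at step 2: #3 r() → 29 is not legal there

not linearizable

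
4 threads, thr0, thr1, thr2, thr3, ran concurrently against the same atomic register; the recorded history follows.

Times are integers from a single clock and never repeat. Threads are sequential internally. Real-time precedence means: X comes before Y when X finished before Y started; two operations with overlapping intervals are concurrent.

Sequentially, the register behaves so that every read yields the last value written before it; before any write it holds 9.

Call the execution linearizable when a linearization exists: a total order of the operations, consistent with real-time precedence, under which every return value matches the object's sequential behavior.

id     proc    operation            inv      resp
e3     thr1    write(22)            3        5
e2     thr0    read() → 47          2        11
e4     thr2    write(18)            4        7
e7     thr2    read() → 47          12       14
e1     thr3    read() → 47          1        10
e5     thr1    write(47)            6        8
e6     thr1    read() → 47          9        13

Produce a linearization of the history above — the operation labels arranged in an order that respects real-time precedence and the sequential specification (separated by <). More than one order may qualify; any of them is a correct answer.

step 1: e3 write(22) — value 22
step 2: e4 write(18) — value 18
step 3: e5 write(47) — value 47
step 4: e1 read() → 47 — value 47
step 5: e2 read() → 47 — value 47
step 6: e6 read() → 47 — value 47
step 7: e7 read() → 47 — value 47

e3 < e4 < e5 < e1 < e2 < e6 < e7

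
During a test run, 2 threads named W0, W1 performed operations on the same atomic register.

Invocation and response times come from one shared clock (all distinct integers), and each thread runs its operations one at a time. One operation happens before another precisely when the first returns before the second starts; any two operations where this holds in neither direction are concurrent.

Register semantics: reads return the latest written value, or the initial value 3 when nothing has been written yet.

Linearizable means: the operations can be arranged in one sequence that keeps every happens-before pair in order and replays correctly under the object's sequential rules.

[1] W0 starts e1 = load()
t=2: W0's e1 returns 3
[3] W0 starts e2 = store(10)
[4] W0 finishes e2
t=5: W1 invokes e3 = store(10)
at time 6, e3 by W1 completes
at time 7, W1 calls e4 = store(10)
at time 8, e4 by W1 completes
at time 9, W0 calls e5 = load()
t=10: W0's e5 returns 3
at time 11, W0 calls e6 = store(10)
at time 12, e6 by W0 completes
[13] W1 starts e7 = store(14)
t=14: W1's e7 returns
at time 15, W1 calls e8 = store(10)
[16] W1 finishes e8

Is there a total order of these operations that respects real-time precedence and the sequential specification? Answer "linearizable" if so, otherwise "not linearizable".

cut after 9 events: linearizable; cut after 10 events (e5 responds, time 10): not linearizable
a single order respects real time; the 5 completed atomic register operations fail replay along it
one such order, e1, e2, e3, e4, e5, breaks at step 5 where e5 load() → 3 is illegal

not linearizable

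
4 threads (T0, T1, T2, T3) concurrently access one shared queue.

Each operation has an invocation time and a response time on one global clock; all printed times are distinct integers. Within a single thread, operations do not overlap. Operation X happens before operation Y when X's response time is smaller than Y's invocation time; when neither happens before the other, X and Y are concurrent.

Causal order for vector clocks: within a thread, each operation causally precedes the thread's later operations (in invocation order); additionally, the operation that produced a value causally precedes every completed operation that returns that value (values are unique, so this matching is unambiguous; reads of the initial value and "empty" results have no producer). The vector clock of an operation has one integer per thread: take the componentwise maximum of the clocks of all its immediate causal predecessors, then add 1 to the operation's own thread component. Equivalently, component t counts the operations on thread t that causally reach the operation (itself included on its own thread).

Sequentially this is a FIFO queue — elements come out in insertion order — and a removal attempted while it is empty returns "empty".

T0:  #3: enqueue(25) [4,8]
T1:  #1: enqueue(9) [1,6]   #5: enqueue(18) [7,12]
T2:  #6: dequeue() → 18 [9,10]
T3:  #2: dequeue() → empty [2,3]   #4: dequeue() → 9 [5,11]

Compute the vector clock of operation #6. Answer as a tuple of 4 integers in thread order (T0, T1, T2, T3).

(0, 2, 1, 0)

#2 (invocation 2): nothing precedes it; T3's component alone gives (0, 0, 0, 1)
#1 (invocation 1): nothing precedes it; T1's component alone gives (0, 1, 0, 0)
#3 (invocation 4): nothing precedes it; T0's component alone gives (1, 0, 0, 0)
#5 (invocation 7): componentwise max over VC(#1)=(0, 1, 0, 0), +1 at T1, giving (0, 2, 0, 0)
#4 (invocation 5): componentwise max over VC(#1)=(0, 1, 0, 0), VC(#2)=(0, 0, 0, 1), +1 at T3, giving (0, 1, 0, 2)
#6 (invocation 9): componentwise max over VC(#5)=(0, 2, 0, 0), +1 at T2, giving (0, 2, 1, 0)
target: VC(#6) = (0, 2, 1, 0)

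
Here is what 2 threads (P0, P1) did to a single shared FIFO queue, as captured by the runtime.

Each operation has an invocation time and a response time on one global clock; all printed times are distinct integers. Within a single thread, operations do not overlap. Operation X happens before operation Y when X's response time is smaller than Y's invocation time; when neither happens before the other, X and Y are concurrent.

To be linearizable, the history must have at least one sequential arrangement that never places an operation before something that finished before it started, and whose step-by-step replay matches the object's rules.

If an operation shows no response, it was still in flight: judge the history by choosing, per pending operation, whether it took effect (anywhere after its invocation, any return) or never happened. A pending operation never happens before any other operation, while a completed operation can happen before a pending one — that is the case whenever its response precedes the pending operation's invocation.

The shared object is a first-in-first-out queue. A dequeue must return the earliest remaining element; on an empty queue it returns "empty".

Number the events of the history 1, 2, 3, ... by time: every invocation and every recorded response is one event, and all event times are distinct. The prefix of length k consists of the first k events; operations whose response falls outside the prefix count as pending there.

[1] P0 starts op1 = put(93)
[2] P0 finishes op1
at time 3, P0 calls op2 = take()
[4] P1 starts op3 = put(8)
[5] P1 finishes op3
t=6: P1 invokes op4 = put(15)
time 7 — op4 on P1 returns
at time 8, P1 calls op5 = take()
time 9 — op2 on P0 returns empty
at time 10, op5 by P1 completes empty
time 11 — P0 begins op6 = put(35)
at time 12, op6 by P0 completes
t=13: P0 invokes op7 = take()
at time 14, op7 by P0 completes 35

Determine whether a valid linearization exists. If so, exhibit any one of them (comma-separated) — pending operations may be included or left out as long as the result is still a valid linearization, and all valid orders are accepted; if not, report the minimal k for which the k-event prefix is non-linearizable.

not linearizable — minimal violating prefix: 9 events

the violation lands at event 9, op2's response at time 9: events 1..8 linearize, events 1..9 do not
4 completed operations, 3 real-time-consistent orders — every FIFO queue replay fails
no escape via the 1 pending operation (op5): every completion choice fails
e.g. op1, op2, op3, op4 (pending dropped): illegal at step 2, since op2 take() → empty cannot apply there
e.g. op1, op3, op2, op4 (pending dropped): illegal at step 3, since op2 take() → empty cannot apply there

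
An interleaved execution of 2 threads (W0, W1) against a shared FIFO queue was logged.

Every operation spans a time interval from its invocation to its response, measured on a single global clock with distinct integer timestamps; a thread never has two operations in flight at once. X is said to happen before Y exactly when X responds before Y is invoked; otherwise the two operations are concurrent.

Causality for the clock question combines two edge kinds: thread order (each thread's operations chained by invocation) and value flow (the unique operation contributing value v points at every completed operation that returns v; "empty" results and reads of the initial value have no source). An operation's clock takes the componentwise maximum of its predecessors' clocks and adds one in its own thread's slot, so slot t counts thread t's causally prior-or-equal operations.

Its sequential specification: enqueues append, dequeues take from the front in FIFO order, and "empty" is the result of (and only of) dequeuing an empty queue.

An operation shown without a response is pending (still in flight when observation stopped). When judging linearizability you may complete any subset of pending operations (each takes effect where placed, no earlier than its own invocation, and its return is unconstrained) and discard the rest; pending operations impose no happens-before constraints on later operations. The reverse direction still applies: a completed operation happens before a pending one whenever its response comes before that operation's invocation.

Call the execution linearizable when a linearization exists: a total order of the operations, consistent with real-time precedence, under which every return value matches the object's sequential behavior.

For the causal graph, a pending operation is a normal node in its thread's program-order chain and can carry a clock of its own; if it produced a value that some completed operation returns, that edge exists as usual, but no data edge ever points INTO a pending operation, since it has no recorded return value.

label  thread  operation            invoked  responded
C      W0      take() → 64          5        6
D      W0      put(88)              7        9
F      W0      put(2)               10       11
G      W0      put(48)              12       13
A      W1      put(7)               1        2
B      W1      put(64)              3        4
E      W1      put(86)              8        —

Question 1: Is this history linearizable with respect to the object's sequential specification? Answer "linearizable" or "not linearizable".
not linearizable

prefix check: 1..5 passes, 1..6 fails once C's time-6 response joins
a single order respects real time; the 3 completed FIFO queue operations fail replay along it
sample order A, B, C stalls at step 3 — C take() → 64 has no legal effect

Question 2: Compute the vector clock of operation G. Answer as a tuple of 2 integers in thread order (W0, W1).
Answer: (4, 2)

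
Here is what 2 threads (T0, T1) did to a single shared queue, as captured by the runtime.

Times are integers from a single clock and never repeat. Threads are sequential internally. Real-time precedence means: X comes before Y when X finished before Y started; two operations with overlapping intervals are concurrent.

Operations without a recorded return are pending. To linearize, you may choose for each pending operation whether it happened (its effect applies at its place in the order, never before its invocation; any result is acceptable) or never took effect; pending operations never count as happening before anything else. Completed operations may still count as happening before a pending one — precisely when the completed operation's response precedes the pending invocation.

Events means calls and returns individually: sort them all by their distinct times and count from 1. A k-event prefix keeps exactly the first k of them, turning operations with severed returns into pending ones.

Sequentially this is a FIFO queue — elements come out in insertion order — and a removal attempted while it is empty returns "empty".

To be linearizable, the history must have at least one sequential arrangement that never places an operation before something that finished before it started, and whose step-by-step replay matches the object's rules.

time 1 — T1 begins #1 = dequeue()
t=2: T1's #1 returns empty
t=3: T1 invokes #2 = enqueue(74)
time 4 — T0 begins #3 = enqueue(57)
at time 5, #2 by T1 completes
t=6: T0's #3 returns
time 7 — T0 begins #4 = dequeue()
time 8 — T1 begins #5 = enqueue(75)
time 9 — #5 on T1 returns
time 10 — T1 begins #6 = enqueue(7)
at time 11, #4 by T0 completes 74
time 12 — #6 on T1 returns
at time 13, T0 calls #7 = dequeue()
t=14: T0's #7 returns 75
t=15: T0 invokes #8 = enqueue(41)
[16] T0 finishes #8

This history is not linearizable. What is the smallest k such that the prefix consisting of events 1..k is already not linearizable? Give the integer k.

events 1..13 are linearizable; a witness order is #1, #2, #3, #4, #5, #6:
after step 1 (#1 dequeue() → empty): queue <>
after step 2 (#2 enqueue(74)): queue <74>
after step 3 (#3 enqueue(57)): queue <74,57>
after step 4 (#4 dequeue() → 74): queue <57>
after step 5 (#5 enqueue(75)): queue <57,75>
after step 6 (#6 enqueue(7)): queue <57,75,7>
once event 14 joins (#7's response, time 14), exhaustive search finds no witness
take #1, #2, #3, #4, #5, #6, #7: step 7 already fails, because #7 dequeue() → 75 cannot occur there
take #1, #2, #3, #5, #4, #6, #7: step 7 already fails, because #7 dequeue() → 75 cannot occur there

14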